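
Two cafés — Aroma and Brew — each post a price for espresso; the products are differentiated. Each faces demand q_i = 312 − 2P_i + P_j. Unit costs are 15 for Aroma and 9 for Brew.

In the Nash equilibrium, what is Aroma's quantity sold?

196.4

Aroma's profit: π = (P_{Aroma} − 15)(312 − 2P_{Aroma} + P_{Brew}).
∂π/∂P_{Aroma} = 342 − 4P_{Aroma} + P_{Brew} = 0 ⇒ P_{Aroma} = 85.5 + 0.25P_{Brew}.
Similarly P_{Brew} = 82.5 + 0.25P_{Aroma}.
Plugging P_{Brew} into Aroma's best response: P_{Aroma} = 85.5 + 0.25(82.5 + 0.25P_{Aroma}) ⇒ 0.9375P_{Aroma} = 106.125, so P_{Aroma} = 113.2.
Then P_{Brew} = 82.5 + 0.25·113.2 = 110.8.
q_{Aroma} = 312 − 2·113.2 + 110.8 = 196.4.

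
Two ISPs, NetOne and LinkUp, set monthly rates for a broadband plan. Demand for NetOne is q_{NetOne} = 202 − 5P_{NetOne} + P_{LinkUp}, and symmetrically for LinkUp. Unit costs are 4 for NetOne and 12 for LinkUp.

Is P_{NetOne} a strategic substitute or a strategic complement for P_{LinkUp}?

strategic complements

NetOne's profit: π = (P_{NetOne} − 4)(202 − 5P_{NetOne} + P_{LinkUp}).
∂π/∂P_{NetOne} = 222 − 10P_{NetOne} + P_{LinkUp} = 0 ⇒ P_{NetOne} = 22.2 + 0.1P_{LinkUp}.
The best-response slope dP_{NetOne}/dP_{LinkUp} = 0.1 > 0: the reaction function is upward-sloping, so the choices are strategic complements.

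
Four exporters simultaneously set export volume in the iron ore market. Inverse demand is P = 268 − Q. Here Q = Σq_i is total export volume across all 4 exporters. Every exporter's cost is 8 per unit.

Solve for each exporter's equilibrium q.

52

A representative exporter's profit is π_i = q_i(268 − Q) − 8q_i, with Q = q_i + Σ_{j≠i} q_j.
First-order condition: 260 − 2q_i − Σ_{j≠i} q_j = 0.
With identical exporters, set every q_j = q: then 260 − 2q − 3q = 0, i.e. q = 260/5 = 52.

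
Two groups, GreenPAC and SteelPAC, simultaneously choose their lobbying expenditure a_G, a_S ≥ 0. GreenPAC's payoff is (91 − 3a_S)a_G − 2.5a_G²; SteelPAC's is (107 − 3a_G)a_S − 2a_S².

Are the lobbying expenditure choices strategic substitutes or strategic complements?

Expanding GreenPAC's payoff: 91a_G − 3a_Sa_G − 2.5a_G².
∂π/∂a_G = 91 − 3a_S − 5a_G = 0, so a_G = 18.2 − 0.6a_S.
The best-response slope da_G/da_S = −0.6 < 0: the reaction function is downward-sloping, so the choices are strategic substitutes.

strategic substitutes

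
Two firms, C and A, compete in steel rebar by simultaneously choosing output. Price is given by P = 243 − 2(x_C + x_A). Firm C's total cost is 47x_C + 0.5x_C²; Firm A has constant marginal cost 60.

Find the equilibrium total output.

Firm C's profit: π = x_C(243 − 2(x_C + x_A)) − 47x_C − 0.5x_C².
∂π/∂x_C = 196 − 5x_C − 2x_A = 0, so x_C = 39.2 − 0.4x_A.
For A: ∂π/∂x_A = 183 − 4x_A − 2x_C = 0 ⇒ x_A = 45.75 − 0.5x_C.
Substituting the second reaction function into the first: x_C = 39.2 − 0.4(45.75 − 0.5x_C), which gives 0.8x_C = 20.9 ⇒ x_C = 26.125.
Then x_A = 45.75 − 0.5·26.125 = 32.6875.
Total output: 26.125 + 32.6875 = 58.8125.

58.8125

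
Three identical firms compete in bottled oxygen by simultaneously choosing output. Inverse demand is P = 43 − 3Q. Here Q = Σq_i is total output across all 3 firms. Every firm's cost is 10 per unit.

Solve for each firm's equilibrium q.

A representative firm's profit is π_i = q_i(43 − 3Q) − 10q_i, with Q = q_i + Σ_{j≠i} q_j.
First-order condition: 33 − 6q_i − 3Σ_{j≠i} q_j = 0.
Imposing symmetry (q_j = q for all j) turns Σ_{j≠i} q_j into 2q, so 33 = 12q and q = 2.75.

2.75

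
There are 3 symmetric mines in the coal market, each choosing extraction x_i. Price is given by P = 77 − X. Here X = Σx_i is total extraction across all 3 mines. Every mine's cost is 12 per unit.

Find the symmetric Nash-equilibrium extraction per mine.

A representative mine's profit is π_i = x_i(77 − X) − 12x_i, with X = x_i + Σ_{j≠i} x_j.
First-order condition: 65 − 2x_i − Σ_{j≠i} x_j = 0.
In a symmetric equilibrium every mine chooses the same x, so Σ_{j≠i} x_j = 2x. The condition becomes 65 − 4x = 0, giving x = 65/4 = 16.25.

16.25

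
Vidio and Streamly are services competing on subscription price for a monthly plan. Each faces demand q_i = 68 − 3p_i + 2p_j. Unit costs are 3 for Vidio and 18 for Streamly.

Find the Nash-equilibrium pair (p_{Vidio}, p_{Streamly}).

Vidio's profit: π = (p_{Vidio} − 3)(68 − 3p_{Vidio} + 2p_{Streamly}).
∂π/∂p_{Vidio} = 77 − 6p_{Vidio} + 2p_{Streamly} = 0 ⇒ p_{Vidio} = 77/6 + (1/3)p_{Streamly}.
Similarly p_{Streamly} = 61/3 + (1/3)p_{Vidio}.
Substituting the second reaction function into the first: p_{Vidio} = 77/6 + (1/3)(61/3 + (1/3)p_{Vidio}), which gives (8/9)p_{Vidio} = 353/18 ⇒ p_{Vidio} = 22.0625.
Then p_{Streamly} = 61/3 + (1/3)·22.0625 = 27.6875.

22.0625, 27.6875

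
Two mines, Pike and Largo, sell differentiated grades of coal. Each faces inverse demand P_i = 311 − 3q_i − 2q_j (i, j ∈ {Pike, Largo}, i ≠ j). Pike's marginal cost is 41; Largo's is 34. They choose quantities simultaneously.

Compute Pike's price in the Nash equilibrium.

Mine Pike's profit: π = q_{Pike}(311 − 3q_{Pike} − 2q_{Largo}) − 41q_{Pike}.
∂π/∂q_{Pike} = 270 − 6q_{Pike} − 2q_{Largo} = 0 ⇒ q_{Pike} = 45 − (1/3)q_{Largo}.
Similarly q_{Largo} = 277/6 − (1/3)q_{Pike}.
Substituting the second reaction function into the first: q_{Pike} = 45 − (1/3)(277/6 − (1/3)q_{Pike}), which gives (8/9)q_{Pike} = 533/18 ⇒ q_{Pike} = 33.3125.
Then q_{Largo} = 277/6 − (1/3)·33.3125 = 35.0625.
P_{Pike} = 311 − 3·33.3125 − 2·35.0625 = 140.9375.

140.9375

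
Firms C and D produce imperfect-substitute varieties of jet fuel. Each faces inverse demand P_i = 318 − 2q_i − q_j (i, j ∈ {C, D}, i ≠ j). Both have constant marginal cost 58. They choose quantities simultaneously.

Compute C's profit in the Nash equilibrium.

5408

Firm C's profit: π = q_C(318 − 2q_C − q_D) − 58q_C.
∂π/∂q_C = 260 − 4q_C − q_D = 0 ⇒ q_C = 65 − 0.25q_D.
By symmetry q_D = q_C; substituting into the reaction function, 1.25q_C = 65 and q_C = 52.
P_C = 318 − 2·52 − 52 = 162.
Profit = (162 − 58)·52 = 5408.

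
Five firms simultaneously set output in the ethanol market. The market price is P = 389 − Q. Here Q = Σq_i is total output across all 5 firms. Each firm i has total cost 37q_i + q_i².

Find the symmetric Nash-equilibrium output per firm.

A representative firm's profit is π_i = q_i(389 − Q) − 37q_i − q_i², with Q = q_i + Σ_{j≠i} q_j.
First-order condition: 352 − 4q_i − Σ_{j≠i} q_j = 0.
Imposing symmetry (q_j = q for all j) turns Σ_{j≠i} q_j into 4q, so 352 = 8q and q = 44.

44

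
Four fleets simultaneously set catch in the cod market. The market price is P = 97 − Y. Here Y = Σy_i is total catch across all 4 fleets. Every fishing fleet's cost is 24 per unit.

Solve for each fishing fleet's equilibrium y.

A representative fishing fleet's profit is π_i = y_i(97 − Y) − 24y_i, with Y = y_i + Σ_{j≠i} y_j.
First-order condition: 73 − 2y_i − Σ_{j≠i} y_j = 0.
With identical fishing fleets, set every y_j = y: then 73 − 2y − 3y = 0, i.e. y = 73/5 = 14.6.

14.6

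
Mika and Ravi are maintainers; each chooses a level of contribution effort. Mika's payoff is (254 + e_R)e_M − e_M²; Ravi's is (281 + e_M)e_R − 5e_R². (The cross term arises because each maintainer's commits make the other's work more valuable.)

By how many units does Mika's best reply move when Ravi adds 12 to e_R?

6

Expanding Mika's payoff: 254e_M + e_Re_M − e_M².
∂π/∂e_M = 254 + e_R − 2e_M = 0, so e_M = 127 + 0.5e_R.
The reaction-function slope is 0.5, so a 12-unit rise in e_R moves e_M by 0.5 × 12 = 6. Mika's best response rises — the actions are strategic complements.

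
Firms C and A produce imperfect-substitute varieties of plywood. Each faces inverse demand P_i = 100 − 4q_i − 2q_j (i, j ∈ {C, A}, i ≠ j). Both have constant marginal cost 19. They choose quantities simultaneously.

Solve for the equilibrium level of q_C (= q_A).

Firm C's profit: π = q_C(100 − 4q_C − 2q_A) − 19q_C.
∂π/∂q_C = 81 − 8q_C − 2q_A = 0 ⇒ q_C = 10.125 − 0.25q_A.
Setting q_C = q_A in the reaction function: q_C = 10.125 − 0.25q_C, so q_C = 10.125 / 1.25 = 8.1.

8.1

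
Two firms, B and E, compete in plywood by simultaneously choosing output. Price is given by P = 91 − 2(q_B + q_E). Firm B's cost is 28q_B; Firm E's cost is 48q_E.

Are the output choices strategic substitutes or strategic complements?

Firm B's profit: π = q_B(91 − 2(q_B + q_E)) − 28q_B.
∂π/∂q_B = 63 − 4q_B − 2q_E = 0, so q_B = 15.75 − 0.5q_E.
The best-response slope dq_B/dq_E = −0.5 < 0: the reaction function is downward-sloping, so the choices are strategic substitutes.

strategic substitutes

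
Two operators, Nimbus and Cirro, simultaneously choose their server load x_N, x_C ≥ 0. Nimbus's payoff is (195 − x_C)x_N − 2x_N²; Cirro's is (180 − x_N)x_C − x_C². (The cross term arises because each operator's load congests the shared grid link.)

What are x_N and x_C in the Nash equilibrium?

Expanding Nimbus's payoff: 195x_N − x_Cx_N − 2x_N².
∂π/∂x_N = 195 − x_C − 4x_N = 0, so x_N = 48.75 − 0.25x_C.
Likewise for Cirro: x_C = 90 − 0.5x_N.
Plugging x_C into Nimbus's best response: x_N = 48.75 − 0.25(90 − 0.5x_N) ⇒ 0.875x_N = 26.25, so x_N = 30.
Then x_C = 90 − 0.5·30 = 75.

30, 75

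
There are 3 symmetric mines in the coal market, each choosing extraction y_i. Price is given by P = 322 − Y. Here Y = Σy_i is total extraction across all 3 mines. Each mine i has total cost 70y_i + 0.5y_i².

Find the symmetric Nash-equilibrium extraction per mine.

50.4

A representative mine's profit is π_i = y_i(322 − Y) − 70y_i − 0.5y_i², with Y = y_i + Σ_{j≠i} y_j.
First-order condition: 252 − 3y_i − Σ_{j≠i} y_j = 0.
Imposing symmetry (y_j = y for all j) turns Σ_{j≠i} y_j into 2y, so 252 = 5y and y = 50.4.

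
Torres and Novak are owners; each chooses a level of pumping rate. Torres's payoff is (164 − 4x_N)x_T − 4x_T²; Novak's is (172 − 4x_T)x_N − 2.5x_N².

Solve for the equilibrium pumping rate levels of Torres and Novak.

Expanding Torres's payoff: 164x_T − 4x_Nx_T − 4x_T².
∂π/∂x_T = 164 − 4x_N − 8x_T = 0, so x_T = 20.5 − 0.5x_N.
Likewise for Novak: x_N = 34.4 − 0.8x_T.
Substituting the second reaction function into the first: x_T = 20.5 − 0.5(34.4 − 0.8x_T), which gives 0.6x_T = 3.3 ⇒ x_T = 5.5.
Then x_N = 34.4 − 0.8·5.5 = 30.

5.5, 30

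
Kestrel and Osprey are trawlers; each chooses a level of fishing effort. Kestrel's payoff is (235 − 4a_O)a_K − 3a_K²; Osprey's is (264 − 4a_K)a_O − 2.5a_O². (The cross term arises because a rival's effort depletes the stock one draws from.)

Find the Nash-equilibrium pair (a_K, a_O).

Expanding Kestrel's payoff: 235a_K − 4a_Oa_K − 3a_K².
∂π/∂a_K = 235 − 4a_O − 6a_K = 0, so a_K = 235/6 − (2/3)a_O.
Likewise for Osprey: a_O = 52.8 − 0.8a_K.
Substituting the second reaction function into the first: a_K = 235/6 − (2/3)(52.8 − 0.8a_K), which gives (7/15)a_K = 119/30 ⇒ a_K = 8.5.
Then a_O = 52.8 − 0.8·8.5 = 46.

8.5, 46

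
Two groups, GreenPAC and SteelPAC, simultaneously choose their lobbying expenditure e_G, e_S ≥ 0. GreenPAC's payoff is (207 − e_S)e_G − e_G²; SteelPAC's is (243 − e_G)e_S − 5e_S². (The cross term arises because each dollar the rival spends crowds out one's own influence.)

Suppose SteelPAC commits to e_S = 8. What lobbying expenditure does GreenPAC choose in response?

Expanding GreenPAC's payoff: 207e_G − e_Se_G − e_G².
∂π/∂e_G = 207 − e_S − 2e_G = 0, so e_G = 103.5 − 0.5e_S.
At e_S = 8: e_G = 103.5 − 0.5·8 = 99.5.

99.5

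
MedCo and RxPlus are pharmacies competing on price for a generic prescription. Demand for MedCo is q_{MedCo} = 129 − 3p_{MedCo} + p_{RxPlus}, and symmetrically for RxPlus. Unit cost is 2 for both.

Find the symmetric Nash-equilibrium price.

27

MedCo's profit: π = (p_{MedCo} − 2)(129 − 3p_{MedCo} + p_{RxPlus}).
∂π/∂p_{MedCo} = 135 − 6p_{MedCo} + p_{RxPlus} = 0 ⇒ p_{MedCo} = 22.5 + (1/6)p_{RxPlus}.
Setting p_{MedCo} = p_{RxPlus} in the reaction function: p_{MedCo} = 22.5 + (1/6)p_{MedCo}, so p_{MedCo} = 22.5 / (5/6) = 27.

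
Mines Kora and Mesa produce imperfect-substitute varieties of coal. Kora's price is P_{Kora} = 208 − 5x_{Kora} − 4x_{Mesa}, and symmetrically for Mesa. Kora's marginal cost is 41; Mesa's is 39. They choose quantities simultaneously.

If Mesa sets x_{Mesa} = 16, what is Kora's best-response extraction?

Mine Kora's profit: π = x_{Kora}(208 − 5x_{Kora} − 4x_{Mesa}) − 41x_{Kora}.
∂π/∂x_{Kora} = 167 − 10x_{Kora} − 4x_{Mesa} = 0 ⇒ x_{Kora} = 16.7 − 0.4x_{Mesa}.
At x_{Mesa} = 16: x_{Kora} = 16.7 − 0.4·16 = 10.3.

10.3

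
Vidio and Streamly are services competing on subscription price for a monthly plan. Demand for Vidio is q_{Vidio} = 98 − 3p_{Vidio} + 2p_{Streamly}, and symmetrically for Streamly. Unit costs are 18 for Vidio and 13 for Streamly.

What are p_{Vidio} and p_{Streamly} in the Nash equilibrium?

37.0625, 35.1875

Vidio's profit: π = (p_{Vidio} − 18)(98 − 3p_{Vidio} + 2p_{Streamly}).
∂π/∂p_{Vidio} = 152 − 6p_{Vidio} + 2p_{Streamly} = 0 ⇒ p_{Vidio} = 76/3 + (1/3)p_{Streamly}.
Similarly p_{Streamly} = 137/6 + (1/3)p_{Vidio}.
Substituting the second reaction function into the first: p_{Vidio} = 76/3 + (1/3)(137/6 + (1/3)p_{Vidio}), which gives (8/9)p_{Vidio} = 593/18 ⇒ p_{Vidio} = 37.0625.
Then p_{Streamly} = 137/6 + (1/3)·37.0625 = 35.1875.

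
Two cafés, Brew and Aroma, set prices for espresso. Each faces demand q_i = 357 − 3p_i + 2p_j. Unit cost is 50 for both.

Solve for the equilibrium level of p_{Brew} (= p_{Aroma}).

126.75

Brew's profit: π = (p_{Brew} − 50)(357 − 3p_{Brew} + 2p_{Aroma}).
∂π/∂p_{Brew} = 507 − 6p_{Brew} + 2p_{Aroma} = 0 ⇒ p_{Brew} = 84.5 + (1/3)p_{Aroma}.
Setting p_{Brew} = p_{Aroma} in the reaction function: p_{Brew} = 84.5 + (1/3)p_{Brew}, so p_{Brew} = 84.5 / (2/3) = 126.75.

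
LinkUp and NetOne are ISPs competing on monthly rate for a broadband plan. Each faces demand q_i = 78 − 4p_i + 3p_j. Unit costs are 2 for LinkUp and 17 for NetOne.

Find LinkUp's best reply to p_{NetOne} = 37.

24.625

LinkUp's profit: π = (p_{LinkUp} − 2)(78 − 4p_{LinkUp} + 3p_{NetOne}).
∂π/∂p_{LinkUp} = 86 − 8p_{LinkUp} + 3p_{NetOne} = 0 ⇒ p_{LinkUp} = 10.75 + 0.375p_{NetOne}.
At p_{NetOne} = 37: p_{LinkUp} = 10.75 + 0.375·37 = 24.625.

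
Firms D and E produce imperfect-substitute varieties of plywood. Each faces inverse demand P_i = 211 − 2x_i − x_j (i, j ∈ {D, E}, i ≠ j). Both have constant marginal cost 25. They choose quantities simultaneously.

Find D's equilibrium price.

Firm D's profit: π = x_D(211 − 2x_D − x_E) − 25x_D.
∂π/∂x_D = 186 − 4x_D − x_E = 0 ⇒ x_D = 46.5 − 0.25x_E.
The game is symmetric, so in equilibrium x_E = x_D: the reaction function gives 1.25x_D = 46.5, hence x_D = 37.2.
P_D = 211 − 2·37.2 − 37.2 = 99.4.

99.4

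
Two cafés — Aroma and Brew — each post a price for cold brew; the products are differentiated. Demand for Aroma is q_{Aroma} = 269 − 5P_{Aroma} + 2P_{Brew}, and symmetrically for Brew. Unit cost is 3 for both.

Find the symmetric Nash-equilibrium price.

Aroma's profit: π = (P_{Aroma} − 3)(269 − 5P_{Aroma} + 2P_{Brew}).
∂π/∂P_{Aroma} = 284 − 10P_{Aroma} + 2P_{Brew} = 0 ⇒ P_{Aroma} = 28.4 + 0.2P_{Brew}.
The game is symmetric, so in equilibrium P_{Brew} = P_{Aroma}: the reaction function gives 0.8P_{Aroma} = 28.4, hence P_{Aroma} = 35.5.

35.5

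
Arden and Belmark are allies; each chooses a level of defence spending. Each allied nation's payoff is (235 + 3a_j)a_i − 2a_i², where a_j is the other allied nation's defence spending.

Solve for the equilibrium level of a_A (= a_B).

235

Arden's payoff is (235 + 3a_B)a_A − 2a_A².
∂π/∂a_A = 235 + 3a_B − 4a_A = 0, so a_A = 58.75 + 0.75a_B.
By symmetry a_B = a_A; substituting into the reaction function, 0.25a_A = 58.75 and a_A = 235.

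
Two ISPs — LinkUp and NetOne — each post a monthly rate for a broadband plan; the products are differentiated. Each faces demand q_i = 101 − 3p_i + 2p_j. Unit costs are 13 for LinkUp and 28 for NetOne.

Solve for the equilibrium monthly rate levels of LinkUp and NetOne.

37.8125, 43.4375

LinkUp's profit: π = (p_{LinkUp} − 13)(101 − 3p_{LinkUp} + 2p_{NetOne}).
∂π/∂p_{LinkUp} = 140 − 6p_{LinkUp} + 2p_{NetOne} = 0 ⇒ p_{LinkUp} = 70/3 + (1/3)p_{NetOne}.
Similarly p_{NetOne} = 185/6 + (1/3)p_{LinkUp}.
Substituting the second reaction function into the first: p_{LinkUp} = 70/3 + (1/3)(185/6 + (1/3)p_{LinkUp}), which gives (8/9)p_{LinkUp} = 605/18 ⇒ p_{LinkUp} = 37.8125.
Then p_{NetOne} = 185/6 + (1/3)·37.8125 = 43.4375.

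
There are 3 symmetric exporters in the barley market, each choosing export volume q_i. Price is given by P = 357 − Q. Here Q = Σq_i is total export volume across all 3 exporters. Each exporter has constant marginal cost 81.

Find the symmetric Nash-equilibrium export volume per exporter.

A representative exporter's profit is π_i = q_i(357 − Q) − 81q_i, with Q = q_i + Σ_{j≠i} q_j.
First-order condition: 276 − 2q_i − Σ_{j≠i} q_j = 0.
With identical exporters, set every q_j = q: then 276 − 2q − 2q = 0, i.e. q = 276/4 = 69.

69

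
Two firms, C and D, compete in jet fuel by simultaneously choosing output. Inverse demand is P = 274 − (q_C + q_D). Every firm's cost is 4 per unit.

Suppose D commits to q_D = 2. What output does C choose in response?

Firm C's profit: π = q_C(274 − (q_C + q_D)) − 4q_C.
∂π/∂q_C = 270 − 2q_C − q_D = 0, so q_C = 135 − 0.5q_D.
At q_D = 2: q_C = 135 − 0.5·2 = 134.

134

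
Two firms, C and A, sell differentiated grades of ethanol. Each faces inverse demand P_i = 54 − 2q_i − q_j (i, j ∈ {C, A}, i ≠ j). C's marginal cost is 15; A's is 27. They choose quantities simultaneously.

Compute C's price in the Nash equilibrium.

Firm C's profit: π = q_C(54 − 2q_C − q_A) − 15q_C.
∂π/∂q_C = 39 − 4q_C − q_A = 0 ⇒ q_C = 9.75 − 0.25q_A.
Similarly q_A = 6.75 − 0.25q_C.
Solving the two reaction functions simultaneously: (1 − (−0.25)(−0.25))q_C = 9.75 − 0.25·6.75, so 0.9375q_C = 8.0625 and q_C = 8.6.
Then q_A = 6.75 − 0.25·8.6 = 4.6.
P_C = 54 − 2·8.6 − 4.6 = 32.2.

32.2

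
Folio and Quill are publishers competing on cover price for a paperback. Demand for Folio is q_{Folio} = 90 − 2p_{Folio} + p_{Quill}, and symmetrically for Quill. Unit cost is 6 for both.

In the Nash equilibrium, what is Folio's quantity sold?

56

Folio's profit: π = (p_{Folio} − 6)(90 − 2p_{Folio} + p_{Quill}).
∂π/∂p_{Folio} = 102 − 4p_{Folio} + p_{Quill} = 0 ⇒ p_{Folio} = 25.5 + 0.25p_{Quill}.
The game is symmetric, so in equilibrium p_{Quill} = p_{Folio}: the reaction function gives 0.75p_{Folio} = 25.5, hence p_{Folio} = 34.
q_{Folio} = 90 − 2·34 + 34 = 56.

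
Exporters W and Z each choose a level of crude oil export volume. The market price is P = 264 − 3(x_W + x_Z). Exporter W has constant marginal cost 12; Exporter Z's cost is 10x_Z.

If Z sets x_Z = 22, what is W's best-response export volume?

Exporter W's profit: π = x_W(264 − 3(x_W + x_Z)) − 12x_W.
∂π/∂x_W = 252 − 6x_W − 3x_Z = 0, so x_W = 42 − 0.5x_Z.
At x_Z = 22: x_W = 42 − 0.5·22 = 31.

31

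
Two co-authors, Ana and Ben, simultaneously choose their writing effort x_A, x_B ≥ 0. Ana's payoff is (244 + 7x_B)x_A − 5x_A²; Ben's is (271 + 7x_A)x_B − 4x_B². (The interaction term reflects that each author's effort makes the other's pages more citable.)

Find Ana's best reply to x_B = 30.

45.4

Expanding Ana's payoff: 244x_A + 7x_Bx_A − 5x_A².
∂π/∂x_A = 244 + 7x_B − 10x_A = 0, so x_A = 24.4 + 0.7x_B.
At x_B = 30: x_A = 24.4 + 0.7·30 = 45.4.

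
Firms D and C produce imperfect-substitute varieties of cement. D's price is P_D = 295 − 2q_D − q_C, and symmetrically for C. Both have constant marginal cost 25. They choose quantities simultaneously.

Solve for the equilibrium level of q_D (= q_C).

Firm D's profit: π = q_D(295 − 2q_D − q_C) − 25q_D.
∂π/∂q_D = 270 − 4q_D − q_C = 0 ⇒ q_D = 67.5 − 0.25q_C.
By symmetry q_C = q_D; substituting into the reaction function, 1.25q_D = 67.5 and q_D = 54.

54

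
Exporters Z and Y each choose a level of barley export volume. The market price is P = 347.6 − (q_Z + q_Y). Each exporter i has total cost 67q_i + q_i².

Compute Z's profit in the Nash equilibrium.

Exporter Z's profit: π = q_Z(347.6 − (q_Z + q_Y)) − 67q_Z − q_Z².
∂π/∂q_Z = 280.6 − 4q_Z − q_Y = 0, so q_Z = 70.15 − 0.25q_Y.
Setting q_Z = q_Y in the reaction function: q_Z = 70.15 − 0.25q_Z, so q_Z = 70.15 / 1.25 = 56.12.
Price P = 347.6 − 112.24 = 235.36.
Z's profit: (235.36 − 67)·56.12 − (56.12)² = 6298.9088.

6298.9088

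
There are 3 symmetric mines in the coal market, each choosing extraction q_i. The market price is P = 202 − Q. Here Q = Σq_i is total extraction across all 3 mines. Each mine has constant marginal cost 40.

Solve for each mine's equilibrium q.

40.5

A representative mine's profit is π_i = q_i(202 − Q) − 40q_i, with Q = q_i + Σ_{j≠i} q_j.
First-order condition: 162 − 2q_i − Σ_{j≠i} q_j = 0.
Imposing symmetry (q_j = q for all j) turns Σ_{j≠i} q_j into 2q, so 162 = 4q and q = 40.5.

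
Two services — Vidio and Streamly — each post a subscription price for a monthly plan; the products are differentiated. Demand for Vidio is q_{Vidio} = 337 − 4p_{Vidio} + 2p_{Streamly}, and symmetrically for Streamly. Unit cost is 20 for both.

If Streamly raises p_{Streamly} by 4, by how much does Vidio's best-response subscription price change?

1

Vidio's profit: π = (p_{Vidio} − 20)(337 − 4p_{Vidio} + 2p_{Streamly}).
∂π/∂p_{Vidio} = 417 − 8p_{Vidio} + 2p_{Streamly} = 0 ⇒ p_{Vidio} = 52.125 + 0.25p_{Streamly}.
The reaction-function slope is 0.25, so a 4-unit rise in p_{Streamly} moves p_{Vidio} by 0.25 × 4 = 1. Vidio's best response rises — the actions are strategic complements.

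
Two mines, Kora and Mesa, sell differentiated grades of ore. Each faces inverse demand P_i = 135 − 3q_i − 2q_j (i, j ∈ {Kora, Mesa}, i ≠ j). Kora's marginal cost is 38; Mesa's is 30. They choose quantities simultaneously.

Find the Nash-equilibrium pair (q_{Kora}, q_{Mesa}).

Mine Kora's profit: π = q_{Kora}(135 − 3q_{Kora} − 2q_{Mesa}) − 38q_{Kora}.
∂π/∂q_{Kora} = 97 − 6q_{Kora} − 2q_{Mesa} = 0 ⇒ q_{Kora} = 97/6 − (1/3)q_{Mesa}.
Similarly q_{Mesa} = 17.5 − (1/3)q_{Kora}.
Solving the two reaction functions simultaneously: (1 − (−1/3)(−1/3))q_{Kora} = 97/6 − (1/3)·17.5, so (8/9)q_{Kora} = 31/3 and q_{Kora} = 11.625.
Then q_{Mesa} = 17.5 − (1/3)·11.625 = 13.625.

11.625, 13.625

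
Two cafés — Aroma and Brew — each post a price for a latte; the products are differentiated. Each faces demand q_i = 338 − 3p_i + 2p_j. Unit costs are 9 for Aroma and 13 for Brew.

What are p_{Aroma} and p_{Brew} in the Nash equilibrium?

Aroma's profit: π = (p_{Aroma} − 9)(338 − 3p_{Aroma} + 2p_{Brew}).
∂π/∂p_{Aroma} = 365 − 6p_{Aroma} + 2p_{Brew} = 0 ⇒ p_{Aroma} = 365/6 + (1/3)p_{Brew}.
Similarly p_{Brew} = 377/6 + (1/3)p_{Aroma}.
Substituting the second reaction function into the first: p_{Aroma} = 365/6 + (1/3)(377/6 + (1/3)p_{Aroma}), which gives (8/9)p_{Aroma} = 736/9 ⇒ p_{Aroma} = 92.
Then p_{Brew} = 377/6 + (1/3)·92 = 93.5.

92, 93.5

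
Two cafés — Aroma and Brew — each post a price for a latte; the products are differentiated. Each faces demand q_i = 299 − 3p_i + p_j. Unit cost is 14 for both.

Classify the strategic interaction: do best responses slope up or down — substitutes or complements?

strategic complements

Aroma's profit: π = (p_{Aroma} − 14)(299 − 3p_{Aroma} + p_{Brew}).
∂π/∂p_{Aroma} = 341 − 6p_{Aroma} + p_{Brew} = 0 ⇒ p_{Aroma} = 341/6 + (1/6)p_{Brew}.
The best-response slope dp_{Aroma}/dp_{Brew} = 1/6 > 0: the reaction function is upward-sloping, so the choices are strategic complements.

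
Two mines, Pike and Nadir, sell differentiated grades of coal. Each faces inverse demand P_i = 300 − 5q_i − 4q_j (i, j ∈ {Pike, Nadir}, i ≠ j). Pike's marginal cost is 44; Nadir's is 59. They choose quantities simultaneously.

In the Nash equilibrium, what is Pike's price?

139

Mine Pike's profit: π = q_{Pike}(300 − 5q_{Pike} − 4q_{Nadir}) − 44q_{Pike}.
∂π/∂q_{Pike} = 256 − 10q_{Pike} − 4q_{Nadir} = 0 ⇒ q_{Pike} = 25.6 − 0.4q_{Nadir}.
Similarly q_{Nadir} = 24.1 − 0.4q_{Pike}.
Substituting the second reaction function into the first: q_{Pike} = 25.6 − 0.4(24.1 − 0.4q_{Pike}), which gives 0.84q_{Pike} = 15.96 ⇒ q_{Pike} = 19.
Then q_{Nadir} = 24.1 − 0.4·19 = 16.5.
P_{Pike} = 300 − 5·19 − 4·16.5 = 139.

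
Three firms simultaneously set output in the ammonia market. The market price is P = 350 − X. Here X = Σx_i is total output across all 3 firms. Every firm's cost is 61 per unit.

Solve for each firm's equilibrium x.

A representative firm's profit is π_i = x_i(350 − X) − 61x_i, with X = x_i + Σ_{j≠i} x_j.
First-order condition: 289 − 2x_i − Σ_{j≠i} x_j = 0.
In a symmetric equilibrium every firm chooses the same x, so Σ_{j≠i} x_j = 2x. The condition becomes 289 − 4x = 0, giving x = 289/4 = 72.25.

72.25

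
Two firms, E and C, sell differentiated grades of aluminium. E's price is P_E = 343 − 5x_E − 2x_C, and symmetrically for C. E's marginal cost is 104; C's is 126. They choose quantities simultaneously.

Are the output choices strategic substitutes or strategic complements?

Firm E's profit: π = x_E(343 − 5x_E − 2x_C) − 104x_E.
∂π/∂x_E = 239 − 10x_E − 2x_C = 0 ⇒ x_E = 23.9 − 0.2x_C.
The best-response slope dx_E/dx_C = −0.2 < 0: the reaction function is downward-sloping, so the choices are strategic substitutes.

strategic substitutes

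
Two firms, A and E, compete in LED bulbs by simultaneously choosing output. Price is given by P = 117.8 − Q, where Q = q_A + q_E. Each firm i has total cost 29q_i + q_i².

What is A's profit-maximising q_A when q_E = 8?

20.2

Firm A's profit: π = q_A(117.8 − (q_A + q_E)) − 29q_A − q_A².
∂π/∂q_A = 88.8 − 4q_A − q_E = 0, so q_A = 22.2 − 0.25q_E.
At q_E = 8: q_A = 22.2 − 0.25·8 = 20.2.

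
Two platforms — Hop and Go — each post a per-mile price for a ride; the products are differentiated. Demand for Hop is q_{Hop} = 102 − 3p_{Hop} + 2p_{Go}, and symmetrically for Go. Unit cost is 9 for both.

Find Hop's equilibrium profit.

Hop's profit: π = (p_{Hop} − 9)(102 − 3p_{Hop} + 2p_{Go}).
∂π/∂p_{Hop} = 129 − 6p_{Hop} + 2p_{Go} = 0 ⇒ p_{Hop} = 21.5 + (1/3)p_{Go}.
Setting p_{Hop} = p_{Go} in the reaction function: p_{Hop} = 21.5 + (1/3)p_{Hop}, so p_{Hop} = 21.5 / (2/3) = 32.25.
q_{Hop} = 102 − 3·32.25 + 2·32.25 = 69.75.
Profit = (32.25 − 9)·69.75 = 1621.6875.

1621.6875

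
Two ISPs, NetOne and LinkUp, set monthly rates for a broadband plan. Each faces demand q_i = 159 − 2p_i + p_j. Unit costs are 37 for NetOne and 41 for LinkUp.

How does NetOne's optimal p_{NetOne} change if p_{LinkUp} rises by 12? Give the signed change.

3

NetOne's profit: π = (p_{NetOne} − 37)(159 − 2p_{NetOne} + p_{LinkUp}).
∂π/∂p_{NetOne} = 233 − 4p_{NetOne} + p_{LinkUp} = 0 ⇒ p_{NetOne} = 58.25 + 0.25p_{LinkUp}.
The reaction-function slope is 0.25, so a 12-unit rise in p_{LinkUp} moves p_{NetOne} by 0.25 × 12 = 3. NetOne's best response rises — the actions are strategic complements.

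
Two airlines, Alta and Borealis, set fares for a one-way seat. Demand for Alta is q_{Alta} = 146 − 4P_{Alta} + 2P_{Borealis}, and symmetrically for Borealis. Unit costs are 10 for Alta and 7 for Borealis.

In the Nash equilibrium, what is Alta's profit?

Alta's profit: π = (P_{Alta} − 10)(146 − 4P_{Alta} + 2P_{Borealis}).
∂π/∂P_{Alta} = 186 − 8P_{Alta} + 2P_{Borealis} = 0 ⇒ P_{Alta} = 23.25 + 0.25P_{Borealis}.
Similarly P_{Borealis} = 21.75 + 0.25P_{Alta}.
Plugging P_{Borealis} into Alta's best response: P_{Alta} = 23.25 + 0.25(21.75 + 0.25P_{Alta}) ⇒ 0.9375P_{Alta} = 28.6875, so P_{Alta} = 30.6.
Then P_{Borealis} = 21.75 + 0.25·30.6 = 29.4.
q_{Alta} = 146 − 4·30.6 + 2·29.4 = 82.4.
Profit = (30.6 − 10)·82.4 = 1697.44.

1697.44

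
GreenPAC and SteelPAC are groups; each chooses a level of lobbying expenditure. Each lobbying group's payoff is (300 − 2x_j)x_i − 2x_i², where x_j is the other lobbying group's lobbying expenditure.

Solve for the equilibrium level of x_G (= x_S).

GreenPAC's payoff is (300 − 2x_S)x_G − 2x_G².
∂π/∂x_G = 300 − 2x_S − 4x_G = 0, so x_G = 75 − 0.5x_S.
Setting x_G = x_S in the reaction function: x_G = 75 − 0.5x_G, so x_G = 75 / 1.5 = 50.

50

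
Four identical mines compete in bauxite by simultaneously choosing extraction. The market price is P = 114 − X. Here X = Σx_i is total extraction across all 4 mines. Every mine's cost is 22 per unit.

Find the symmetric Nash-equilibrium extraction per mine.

A representative mine's profit is π_i = x_i(114 − X) − 22x_i, with X = x_i + Σ_{j≠i} x_j.
First-order condition: 92 − 2x_i − Σ_{j≠i} x_j = 0.
In a symmetric equilibrium every mine chooses the same x, so Σ_{j≠i} x_j = 3x. The condition becomes 92 − 5x = 0, giving x = 92/5 = 18.4.

18.4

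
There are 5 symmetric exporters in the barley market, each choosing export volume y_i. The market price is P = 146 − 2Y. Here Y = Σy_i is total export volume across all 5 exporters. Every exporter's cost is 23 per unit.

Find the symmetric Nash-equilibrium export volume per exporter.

10.25

A representative exporter's profit is π_i = y_i(146 − 2Y) − 23y_i, with Y = y_i + Σ_{j≠i} y_j.
First-order condition: 123 − 4y_i − 2Σ_{j≠i} y_j = 0.
In a symmetric equilibrium every exporter chooses the same y, so Σ_{j≠i} y_j = 4y. The condition becomes 123 − 12y = 0, giving y = 123/12 = 10.25.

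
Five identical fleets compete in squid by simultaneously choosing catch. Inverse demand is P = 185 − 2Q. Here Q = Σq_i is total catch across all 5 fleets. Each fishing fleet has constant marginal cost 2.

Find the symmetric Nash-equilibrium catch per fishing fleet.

15.25

A representative fishing fleet's profit is π_i = q_i(185 − 2Q) − 2q_i, with Q = q_i + Σ_{j≠i} q_j.
First-order condition: 183 − 4q_i − 2Σ_{j≠i} q_j = 0.
With identical fishing fleets, set every q_j = q: then 183 − 4q − 8q = 0, i.e. q = 183/12 = 15.25.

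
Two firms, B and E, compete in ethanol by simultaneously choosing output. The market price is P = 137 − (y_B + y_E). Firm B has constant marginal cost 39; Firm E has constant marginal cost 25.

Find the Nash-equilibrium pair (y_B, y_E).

Firm B's profit: π = y_B(137 − (y_B + y_E)) − 39y_B.
∂π/∂y_B = 98 − 2y_B − y_E = 0, so y_B = 49 − 0.5y_E.
By the same steps for E: y_E = 56 − 0.5y_B.
Solving the two reaction functions simultaneously: (1 − (−0.5)(−0.5))y_B = 49 − 0.5·56, so 0.75y_B = 21 and y_B = 28.
Then y_E = 56 − 0.5·28 = 42.

28, 42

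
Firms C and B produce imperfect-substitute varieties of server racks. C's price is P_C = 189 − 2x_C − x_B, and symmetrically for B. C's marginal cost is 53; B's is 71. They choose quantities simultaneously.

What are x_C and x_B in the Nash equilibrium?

28.4, 22.4

Firm C's profit: π = x_C(189 − 2x_C − x_B) − 53x_C.
∂π/∂x_C = 136 − 4x_C − x_B = 0 ⇒ x_C = 34 − 0.25x_B.
Similarly x_B = 29.5 − 0.25x_C.
Substituting the second reaction function into the first: x_C = 34 − 0.25(29.5 − 0.25x_C), which gives 0.9375x_C = 26.625 ⇒ x_C = 28.4.
Then x_B = 29.5 − 0.25·28.4 = 22.4.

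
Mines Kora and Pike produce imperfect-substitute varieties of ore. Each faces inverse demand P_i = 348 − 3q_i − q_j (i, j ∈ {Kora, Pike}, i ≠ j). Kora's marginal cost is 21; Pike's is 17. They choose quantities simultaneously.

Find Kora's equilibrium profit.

Mine Kora's profit: π = q_{Kora}(348 − 3q_{Kora} − q_{Pike}) − 21q_{Kora}.
∂π/∂q_{Kora} = 327 − 6q_{Kora} − q_{Pike} = 0 ⇒ q_{Kora} = 54.5 − (1/6)q_{Pike}.
Similarly q_{Pike} = 331/6 − (1/6)q_{Kora}.
Substituting the second reaction function into the first: q_{Kora} = 54.5 − (1/6)(331/6 − (1/6)q_{Kora}), which gives (35/36)q_{Kora} = 1631/36 ⇒ q_{Kora} = 46.6.
Then q_{Pike} = 331/6 − (1/6)·46.6 = 47.4.
P_{Kora} = 348 − 3·46.6 − 47.4 = 160.8.
Profit = (160.8 − 21)·46.6 = 6514.68.

6514.68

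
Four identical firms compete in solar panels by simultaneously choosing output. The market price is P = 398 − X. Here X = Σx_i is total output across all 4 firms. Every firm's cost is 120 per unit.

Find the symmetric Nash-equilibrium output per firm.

55.6

A representative firm's profit is π_i = x_i(398 − X) − 120x_i, with X = x_i + Σ_{j≠i} x_j.
First-order condition: 278 − 2x_i − Σ_{j≠i} x_j = 0.
With identical firms, set every x_j = x: then 278 − 2x − 3x = 0, i.e. x = 278/5 = 55.6.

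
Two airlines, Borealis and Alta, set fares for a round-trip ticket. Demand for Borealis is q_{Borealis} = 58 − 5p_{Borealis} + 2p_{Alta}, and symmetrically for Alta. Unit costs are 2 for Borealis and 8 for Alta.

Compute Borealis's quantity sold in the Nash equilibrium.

35.625

Borealis's profit: π = (p_{Borealis} − 2)(58 − 5p_{Borealis} + 2p_{Alta}).
∂π/∂p_{Borealis} = 68 − 10p_{Borealis} + 2p_{Alta} = 0 ⇒ p_{Borealis} = 6.8 + 0.2p_{Alta}.
Similarly p_{Alta} = 9.8 + 0.2p_{Borealis}.
Plugging p_{Alta} into Borealis's best response: p_{Borealis} = 6.8 + 0.2(9.8 + 0.2p_{Borealis}) ⇒ 0.96p_{Borealis} = 8.76, so p_{Borealis} = 9.125.
Then p_{Alta} = 9.8 + 0.2·9.125 = 11.625.
q_{Borealis} = 58 − 5·9.125 + 2·11.625 = 35.625.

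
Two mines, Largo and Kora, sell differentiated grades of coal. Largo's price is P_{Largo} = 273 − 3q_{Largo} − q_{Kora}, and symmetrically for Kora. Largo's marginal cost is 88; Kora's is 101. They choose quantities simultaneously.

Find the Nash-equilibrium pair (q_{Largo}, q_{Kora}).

26.8, 24.2

Mine Largo's profit: π = q_{Largo}(273 − 3q_{Largo} − q_{Kora}) − 88q_{Largo}.
∂π/∂q_{Largo} = 185 − 6q_{Largo} − q_{Kora} = 0 ⇒ q_{Largo} = 185/6 − (1/6)q_{Kora}.
Similarly q_{Kora} = 86/3 − (1/6)q_{Largo}.
Substituting the second reaction function into the first: q_{Largo} = 185/6 − (1/6)(86/3 − (1/6)q_{Largo}), which gives (35/36)q_{Largo} = 469/18 ⇒ q_{Largo} = 26.8.
Then q_{Kora} = 86/3 − (1/6)·26.8 = 24.2.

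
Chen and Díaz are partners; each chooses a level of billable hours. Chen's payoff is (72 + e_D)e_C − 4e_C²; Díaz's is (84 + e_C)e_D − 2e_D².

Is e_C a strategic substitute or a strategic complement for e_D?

Expanding Chen's payoff: 72e_C + e_De_C − 4e_C².
∂π/∂e_C = 72 + e_D − 8e_C = 0, so e_C = 9 + 0.125e_D.
The best-response slope de_C/de_D = 0.125 > 0: the reaction function is upward-sloping, so the choices are strategic complements.

strategic complements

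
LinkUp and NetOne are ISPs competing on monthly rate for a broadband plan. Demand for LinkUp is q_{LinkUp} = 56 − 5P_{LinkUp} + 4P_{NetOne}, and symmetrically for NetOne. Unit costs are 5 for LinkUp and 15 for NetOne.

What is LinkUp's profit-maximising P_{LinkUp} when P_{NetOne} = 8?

11.3

LinkUp's profit: π = (P_{LinkUp} − 5)(56 − 5P_{LinkUp} + 4P_{NetOne}).
∂π/∂P_{LinkUp} = 81 − 10P_{LinkUp} + 4P_{NetOne} = 0 ⇒ P_{LinkUp} = 8.1 + 0.4P_{NetOne}.
At P_{NetOne} = 8: P_{LinkUp} = 8.1 + 0.4·8 = 11.3.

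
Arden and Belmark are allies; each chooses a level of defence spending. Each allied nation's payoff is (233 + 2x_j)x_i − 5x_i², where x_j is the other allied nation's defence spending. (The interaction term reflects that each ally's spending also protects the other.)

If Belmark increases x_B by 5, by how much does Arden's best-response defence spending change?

1

Arden's payoff is (233 + 2x_B)x_A − 5x_A².
∂π/∂x_A = 233 + 2x_B − 10x_A = 0, so x_A = 23.3 + 0.2x_B.
The reaction-function slope is 0.2, so a 5-unit rise in x_B moves x_A by 0.2 × 5 = 1. Arden's best response rises — the actions are strategic complements.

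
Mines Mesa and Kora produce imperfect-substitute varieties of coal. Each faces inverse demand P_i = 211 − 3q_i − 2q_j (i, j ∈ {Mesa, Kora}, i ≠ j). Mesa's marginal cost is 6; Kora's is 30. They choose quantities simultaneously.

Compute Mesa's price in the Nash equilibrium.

Mine Mesa's profit: π = q_{Mesa}(211 − 3q_{Mesa} − 2q_{Kora}) − 6q_{Mesa}.
∂π/∂q_{Mesa} = 205 − 6q_{Mesa} − 2q_{Kora} = 0 ⇒ q_{Mesa} = 205/6 − (1/3)q_{Kora}.
Similarly q_{Kora} = 181/6 − (1/3)q_{Mesa}.
Solving the two reaction functions simultaneously: (1 − (−1/3)(−1/3))q_{Mesa} = 205/6 − (1/3)·(181/6), so (8/9)q_{Mesa} = 217/9 and q_{Mesa} = 27.125.
Then q_{Kora} = 181/6 − (1/3)·27.125 = 21.125.
P_{Mesa} = 211 − 3·27.125 − 2·21.125 = 87.375.

87.375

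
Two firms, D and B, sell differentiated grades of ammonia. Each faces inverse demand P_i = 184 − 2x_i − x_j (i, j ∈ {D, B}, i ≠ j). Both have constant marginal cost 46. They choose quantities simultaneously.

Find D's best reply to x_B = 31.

Firm D's profit: π = x_D(184 − 2x_D − x_B) − 46x_D.
∂π/∂x_D = 138 − 4x_D − x_B = 0 ⇒ x_D = 34.5 − 0.25x_B.
At x_B = 31: x_D = 34.5 − 0.25·31 = 26.75.

26.75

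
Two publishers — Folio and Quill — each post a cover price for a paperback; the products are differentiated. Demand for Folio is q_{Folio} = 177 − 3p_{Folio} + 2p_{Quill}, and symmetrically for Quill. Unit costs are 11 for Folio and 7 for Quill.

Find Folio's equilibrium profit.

Folio's profit: π = (p_{Folio} − 11)(177 − 3p_{Folio} + 2p_{Quill}).
∂π/∂p_{Folio} = 210 − 6p_{Folio} + 2p_{Quill} = 0 ⇒ p_{Folio} = 35 + (1/3)p_{Quill}.
Similarly p_{Quill} = 33 + (1/3)p_{Folio}.
Plugging p_{Quill} into Folio's best response: p_{Folio} = 35 + (1/3)(33 + (1/3)p_{Folio}) ⇒ (8/9)p_{Folio} = 46, so p_{Folio} = 51.75.
Then p_{Quill} = 33 + (1/3)·51.75 = 50.25.
q_{Folio} = 177 − 3·51.75 + 2·50.25 = 122.25.
Profit = (51.75 − 11)·122.25 = 4981.6875.

4981.6875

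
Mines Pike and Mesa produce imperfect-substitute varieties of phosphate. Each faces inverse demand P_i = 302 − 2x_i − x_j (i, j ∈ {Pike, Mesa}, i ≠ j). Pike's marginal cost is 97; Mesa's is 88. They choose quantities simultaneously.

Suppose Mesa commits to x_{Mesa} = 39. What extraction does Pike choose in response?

Mine Pike's profit: π = x_{Pike}(302 − 2x_{Pike} − x_{Mesa}) − 97x_{Pike}.
∂π/∂x_{Pike} = 205 − 4x_{Pike} − x_{Mesa} = 0 ⇒ x_{Pike} = 51.25 − 0.25x_{Mesa}.
At x_{Mesa} = 39: x_{Pike} = 51.25 − 0.25·39 = 41.5.

41.5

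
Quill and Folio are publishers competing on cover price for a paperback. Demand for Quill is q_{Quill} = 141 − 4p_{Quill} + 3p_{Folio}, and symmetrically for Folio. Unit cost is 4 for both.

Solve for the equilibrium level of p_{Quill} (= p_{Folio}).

Quill's profit: π = (p_{Quill} − 4)(141 − 4p_{Quill} + 3p_{Folio}).
∂π/∂p_{Quill} = 157 − 8p_{Quill} + 3p_{Folio} = 0 ⇒ p_{Quill} = 19.625 + 0.375p_{Folio}.
By symmetry p_{Folio} = p_{Quill}; substituting into the reaction function, 0.625p_{Quill} = 19.625 and p_{Quill} = 31.4.

31.4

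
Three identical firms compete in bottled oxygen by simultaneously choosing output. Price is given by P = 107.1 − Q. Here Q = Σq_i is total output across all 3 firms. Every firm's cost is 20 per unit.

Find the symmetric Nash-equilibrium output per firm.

A representative firm's profit is π_i = q_i(107.1 − Q) − 20q_i, with Q = q_i + Σ_{j≠i} q_j.
First-order condition: 87.1 − 2q_i − Σ_{j≠i} q_j = 0.
Imposing symmetry (q_j = q for all j) turns Σ_{j≠i} q_j into 2q, so 87.1 = 4q and q = 21.775.

21.775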